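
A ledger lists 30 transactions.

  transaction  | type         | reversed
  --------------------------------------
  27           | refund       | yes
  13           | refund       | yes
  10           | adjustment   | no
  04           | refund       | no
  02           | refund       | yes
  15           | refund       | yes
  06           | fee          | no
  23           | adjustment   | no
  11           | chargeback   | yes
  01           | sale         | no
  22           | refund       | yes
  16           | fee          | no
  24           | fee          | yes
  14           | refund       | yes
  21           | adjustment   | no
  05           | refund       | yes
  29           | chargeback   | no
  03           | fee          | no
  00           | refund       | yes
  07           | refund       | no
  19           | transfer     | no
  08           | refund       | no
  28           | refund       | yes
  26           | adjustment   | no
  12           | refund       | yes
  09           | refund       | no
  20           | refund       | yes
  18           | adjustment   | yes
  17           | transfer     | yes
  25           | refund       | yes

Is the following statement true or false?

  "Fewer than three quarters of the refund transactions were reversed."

Truth condition: |A ∩ B| / |A| < 3/4.
|A| = 16, |A ∩ B| = 12, |A ∖ B| = 4.
|A ∩ B|/|A| = 12/16, so the statement is false.

False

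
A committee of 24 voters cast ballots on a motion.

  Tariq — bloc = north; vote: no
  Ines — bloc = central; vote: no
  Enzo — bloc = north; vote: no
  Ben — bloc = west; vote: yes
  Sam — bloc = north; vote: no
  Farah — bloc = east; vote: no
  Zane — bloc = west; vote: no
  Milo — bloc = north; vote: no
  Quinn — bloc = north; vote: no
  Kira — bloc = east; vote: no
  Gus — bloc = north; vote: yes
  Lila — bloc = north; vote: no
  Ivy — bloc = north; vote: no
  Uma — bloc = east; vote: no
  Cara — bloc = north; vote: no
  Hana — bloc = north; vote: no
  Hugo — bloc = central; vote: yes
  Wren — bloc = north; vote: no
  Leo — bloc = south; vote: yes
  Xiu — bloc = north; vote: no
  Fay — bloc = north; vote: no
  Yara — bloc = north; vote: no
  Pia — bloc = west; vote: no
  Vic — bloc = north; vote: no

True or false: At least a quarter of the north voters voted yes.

The determiner here denotes the relation: |A ∩ B| / |A| ≥ 1/4.
|A| = 15, |A ∩ B| = 1, |A ∖ B| = 14.
|A ∩ B|/|A| = 1/15, so the statement is false.

False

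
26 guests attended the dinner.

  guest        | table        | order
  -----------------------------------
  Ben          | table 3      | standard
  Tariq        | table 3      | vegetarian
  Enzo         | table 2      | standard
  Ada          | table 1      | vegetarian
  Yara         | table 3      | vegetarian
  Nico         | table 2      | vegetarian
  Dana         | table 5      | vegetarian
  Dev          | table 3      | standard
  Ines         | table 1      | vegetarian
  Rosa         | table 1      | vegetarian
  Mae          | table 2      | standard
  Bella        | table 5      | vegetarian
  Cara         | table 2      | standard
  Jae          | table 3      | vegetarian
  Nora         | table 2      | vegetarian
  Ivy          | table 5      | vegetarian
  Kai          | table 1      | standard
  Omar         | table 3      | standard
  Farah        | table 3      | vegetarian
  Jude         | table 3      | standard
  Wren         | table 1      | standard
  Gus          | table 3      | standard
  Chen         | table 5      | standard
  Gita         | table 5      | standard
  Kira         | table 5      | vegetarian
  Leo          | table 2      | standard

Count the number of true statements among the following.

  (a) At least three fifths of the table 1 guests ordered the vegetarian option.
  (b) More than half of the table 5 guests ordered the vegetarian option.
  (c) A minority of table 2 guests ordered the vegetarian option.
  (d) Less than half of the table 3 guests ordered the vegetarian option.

(a) table 1: |A| = 5, |A ∩ B| = 3; needs |A ∩ B| / |A| ≥ 3/5 — true.
(b) table 5: |A| = 6, |A ∩ B| = 4; needs |A ∩ B| > |A ∖ B| — true.
(c) table 2: |A| = 6, |A ∩ B| = 2; needs |A ∩ B| < |A ∖ B| — true.
(d) table 3: |A| = 9, |A ∩ B| = 4; needs |A ∩ B| < |A ∖ B| — true.

4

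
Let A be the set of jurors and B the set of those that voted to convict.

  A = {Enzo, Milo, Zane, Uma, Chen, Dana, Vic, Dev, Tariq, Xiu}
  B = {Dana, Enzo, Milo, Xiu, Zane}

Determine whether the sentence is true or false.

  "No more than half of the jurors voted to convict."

'No more than half of the jurors voted to convict' holds iff |A ∩ B| ≤ |A ∖ B|.
A (the restrictor) = {Enzo, Milo, Zane, Uma, Chen, Dana, Vic, Dev, Tariq, Xiu}, |A| = 10.
A ∩ B = {Enzo, Milo, Zane, Dana, Xiu}, so |A ∩ B| = 5.
A ∖ B = {Uma, Chen, Vic, Dev, Tariq}, so |A ∖ B| = 5.
5 = 5, so the statement is true.

True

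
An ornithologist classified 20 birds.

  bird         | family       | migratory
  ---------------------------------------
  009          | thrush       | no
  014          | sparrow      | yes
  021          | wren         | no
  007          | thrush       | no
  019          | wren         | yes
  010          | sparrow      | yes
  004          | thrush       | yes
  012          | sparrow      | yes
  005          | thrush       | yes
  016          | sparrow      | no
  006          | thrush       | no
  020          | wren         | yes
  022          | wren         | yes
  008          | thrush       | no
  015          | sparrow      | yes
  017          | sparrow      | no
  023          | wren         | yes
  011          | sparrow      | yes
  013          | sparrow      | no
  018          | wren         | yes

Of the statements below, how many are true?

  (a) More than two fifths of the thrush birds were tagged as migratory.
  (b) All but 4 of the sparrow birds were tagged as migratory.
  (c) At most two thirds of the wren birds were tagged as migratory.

(a) thrush: |A| = 6, |A ∩ B| = 2; needs |A ∩ B| / |A| > 2/5 — false.
(b) sparrow: |A| = 8, |A ∩ B| = 5; needs |A ∖ B| = 4 — false.
(c) wren: |A| = 6, |A ∩ B| = 5; needs |A ∩ B| / |A| ≤ 2/3 — false.

0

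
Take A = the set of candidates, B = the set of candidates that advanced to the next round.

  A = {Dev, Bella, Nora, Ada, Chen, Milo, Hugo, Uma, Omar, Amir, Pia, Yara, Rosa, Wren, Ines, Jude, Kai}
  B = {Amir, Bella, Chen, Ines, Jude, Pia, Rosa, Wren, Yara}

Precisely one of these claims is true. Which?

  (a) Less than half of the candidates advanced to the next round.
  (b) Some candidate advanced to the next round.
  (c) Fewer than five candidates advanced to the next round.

|A| = 17, |A ∩ B| = 9, |A ∖ B| = 8.
(a) requires |A ∩ B| < |A ∖ B|: false.
(b) requires A ∩ B ≠ ∅ (|A ∩ B| ≥ 1): true.
(c) requires |A ∩ B| < 5: false.

(b)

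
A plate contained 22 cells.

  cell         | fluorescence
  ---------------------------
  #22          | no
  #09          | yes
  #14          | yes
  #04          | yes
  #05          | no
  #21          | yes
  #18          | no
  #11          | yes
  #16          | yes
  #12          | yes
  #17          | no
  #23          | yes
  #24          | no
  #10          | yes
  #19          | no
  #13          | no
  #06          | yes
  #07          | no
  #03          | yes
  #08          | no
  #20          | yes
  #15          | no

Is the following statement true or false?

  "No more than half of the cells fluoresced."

Truth condition: |A ∩ B| ≤ |A ∖ B|.
|A| = 22, |A ∩ B| = 12, |A ∖ B| = 10.
12 > 10, so the statement is false.

False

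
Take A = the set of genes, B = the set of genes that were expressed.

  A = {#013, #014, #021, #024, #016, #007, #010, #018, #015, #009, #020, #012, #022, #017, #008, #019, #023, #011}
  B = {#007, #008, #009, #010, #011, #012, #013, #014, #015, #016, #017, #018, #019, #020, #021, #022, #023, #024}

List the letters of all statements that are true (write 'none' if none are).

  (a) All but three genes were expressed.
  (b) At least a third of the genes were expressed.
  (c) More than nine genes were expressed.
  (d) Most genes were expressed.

|A| = 18, |A ∩ B| = 18, |A ∖ B| = 0.
(a) |A ∖ B| = 3: fails.
(b) |A ∩ B| / |A| ≥ 1/3: holds.
(c) |A ∩ B| > 9: holds.
(d) |A ∩ B| > |A ∖ B|: holds.

(b), (c), (d)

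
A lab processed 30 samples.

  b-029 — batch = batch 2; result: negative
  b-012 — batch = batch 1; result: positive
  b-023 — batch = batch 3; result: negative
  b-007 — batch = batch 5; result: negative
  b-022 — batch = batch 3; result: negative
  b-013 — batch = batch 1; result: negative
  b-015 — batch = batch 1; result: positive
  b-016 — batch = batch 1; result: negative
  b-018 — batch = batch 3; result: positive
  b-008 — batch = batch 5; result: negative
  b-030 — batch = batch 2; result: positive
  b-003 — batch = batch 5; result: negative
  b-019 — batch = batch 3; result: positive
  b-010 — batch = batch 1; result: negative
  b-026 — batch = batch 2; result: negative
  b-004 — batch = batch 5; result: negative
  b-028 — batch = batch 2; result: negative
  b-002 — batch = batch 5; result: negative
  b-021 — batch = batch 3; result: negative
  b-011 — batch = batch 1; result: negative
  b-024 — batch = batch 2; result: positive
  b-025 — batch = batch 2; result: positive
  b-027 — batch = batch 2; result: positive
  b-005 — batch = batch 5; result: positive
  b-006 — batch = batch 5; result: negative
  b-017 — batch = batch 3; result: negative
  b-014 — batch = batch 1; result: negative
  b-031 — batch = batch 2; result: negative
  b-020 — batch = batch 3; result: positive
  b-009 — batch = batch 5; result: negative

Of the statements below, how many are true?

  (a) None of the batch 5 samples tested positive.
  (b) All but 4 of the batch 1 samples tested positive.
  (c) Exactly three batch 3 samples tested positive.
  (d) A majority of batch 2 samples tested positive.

1

(a) batch 5: |A| = 8, |A ∩ B| = 1; needs A ∩ B = ∅ (|A ∩ B| = 0) — false.
(b) batch 1: |A| = 7, |A ∩ B| = 2; needs |A ∖ B| = 4 — false.
(c) batch 3: |A| = 7, |A ∩ B| = 3; needs |A ∩ B| = 3 — true.
(d) batch 2: |A| = 8, |A ∩ B| = 4; needs |A ∩ B| > |A ∖ B| — false.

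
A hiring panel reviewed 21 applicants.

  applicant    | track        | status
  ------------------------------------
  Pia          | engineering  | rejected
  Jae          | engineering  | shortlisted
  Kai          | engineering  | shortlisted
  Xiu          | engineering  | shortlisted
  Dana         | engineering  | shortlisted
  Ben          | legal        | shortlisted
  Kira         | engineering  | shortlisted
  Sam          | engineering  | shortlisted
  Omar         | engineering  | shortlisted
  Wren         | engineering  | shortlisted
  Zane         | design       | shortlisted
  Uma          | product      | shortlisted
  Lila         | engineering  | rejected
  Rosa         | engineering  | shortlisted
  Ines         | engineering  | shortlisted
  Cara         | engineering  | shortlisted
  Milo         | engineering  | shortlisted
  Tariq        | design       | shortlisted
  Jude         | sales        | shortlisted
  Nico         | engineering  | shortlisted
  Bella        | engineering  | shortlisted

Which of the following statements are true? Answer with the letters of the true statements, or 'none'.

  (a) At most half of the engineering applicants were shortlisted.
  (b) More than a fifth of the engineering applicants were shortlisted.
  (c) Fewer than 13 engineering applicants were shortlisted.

|A| = 16, |A ∩ B| = 14, |A ∖ B| = 2.
(a) |A ∩ B| ≤ |A ∖ B|: fails.
(b) |A ∩ B| / |A| > 1/5: holds.
(c) |A ∩ B| < 13: fails.

(b)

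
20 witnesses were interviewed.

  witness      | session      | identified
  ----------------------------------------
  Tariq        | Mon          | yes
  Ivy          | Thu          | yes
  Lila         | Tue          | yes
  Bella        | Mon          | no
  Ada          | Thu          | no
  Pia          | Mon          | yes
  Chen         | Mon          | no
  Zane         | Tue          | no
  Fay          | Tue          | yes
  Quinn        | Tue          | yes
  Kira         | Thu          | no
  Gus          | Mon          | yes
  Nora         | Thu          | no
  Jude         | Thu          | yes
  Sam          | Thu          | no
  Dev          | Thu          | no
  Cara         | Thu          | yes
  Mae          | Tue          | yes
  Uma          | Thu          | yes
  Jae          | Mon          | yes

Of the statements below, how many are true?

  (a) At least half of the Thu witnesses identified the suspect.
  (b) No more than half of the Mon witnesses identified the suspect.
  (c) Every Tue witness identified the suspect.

(a) Thu: |A| = 9, |A ∩ B| = 4; needs |A ∩ B| ≥ |A ∖ B| — false.
(b) Mon: |A| = 6, |A ∩ B| = 4; needs |A ∩ B| ≤ |A ∖ B| — false.
(c) Tue: |A| = 5, |A ∩ B| = 4; needs A ⊆ B, i.e. every element of A is in B (|A ∖ B| = 0) — false.

0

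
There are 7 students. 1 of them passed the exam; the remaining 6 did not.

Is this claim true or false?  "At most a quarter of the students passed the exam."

The determiner here denotes the relation: |A ∩ B| / |A| ≤ 1/4.
|A| = 7, |A ∩ B| = 1, |A ∖ B| = 6.
|A ∩ B|/|A| = 1/7, so the statement is true.

True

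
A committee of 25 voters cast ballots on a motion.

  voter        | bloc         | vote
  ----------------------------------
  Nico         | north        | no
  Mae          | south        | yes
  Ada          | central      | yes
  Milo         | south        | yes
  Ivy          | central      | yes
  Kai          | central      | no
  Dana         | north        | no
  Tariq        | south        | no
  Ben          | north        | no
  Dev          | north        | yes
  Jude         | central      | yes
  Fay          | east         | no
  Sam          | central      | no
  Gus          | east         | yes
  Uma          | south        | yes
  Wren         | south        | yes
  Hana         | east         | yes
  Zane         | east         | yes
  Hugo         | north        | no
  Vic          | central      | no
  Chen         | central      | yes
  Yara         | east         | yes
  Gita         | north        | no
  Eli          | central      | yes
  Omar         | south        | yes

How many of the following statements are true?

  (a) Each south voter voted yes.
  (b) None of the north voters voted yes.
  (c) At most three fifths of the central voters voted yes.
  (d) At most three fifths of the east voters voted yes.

0

(a) south: |A| = 6, |A ∩ B| = 5; needs A ⊆ B, i.e. every element of A is in B (|A ∖ B| = 0) — false.
(b) north: |A| = 6, |A ∩ B| = 1; needs A ∩ B = ∅ (|A ∩ B| = 0) — false.
(c) central: |A| = 8, |A ∩ B| = 5; needs |A ∩ B| / |A| ≤ 3/5 — false.
(d) east: |A| = 5, |A ∩ B| = 4; needs |A ∩ B| / |A| ≤ 3/5 — false.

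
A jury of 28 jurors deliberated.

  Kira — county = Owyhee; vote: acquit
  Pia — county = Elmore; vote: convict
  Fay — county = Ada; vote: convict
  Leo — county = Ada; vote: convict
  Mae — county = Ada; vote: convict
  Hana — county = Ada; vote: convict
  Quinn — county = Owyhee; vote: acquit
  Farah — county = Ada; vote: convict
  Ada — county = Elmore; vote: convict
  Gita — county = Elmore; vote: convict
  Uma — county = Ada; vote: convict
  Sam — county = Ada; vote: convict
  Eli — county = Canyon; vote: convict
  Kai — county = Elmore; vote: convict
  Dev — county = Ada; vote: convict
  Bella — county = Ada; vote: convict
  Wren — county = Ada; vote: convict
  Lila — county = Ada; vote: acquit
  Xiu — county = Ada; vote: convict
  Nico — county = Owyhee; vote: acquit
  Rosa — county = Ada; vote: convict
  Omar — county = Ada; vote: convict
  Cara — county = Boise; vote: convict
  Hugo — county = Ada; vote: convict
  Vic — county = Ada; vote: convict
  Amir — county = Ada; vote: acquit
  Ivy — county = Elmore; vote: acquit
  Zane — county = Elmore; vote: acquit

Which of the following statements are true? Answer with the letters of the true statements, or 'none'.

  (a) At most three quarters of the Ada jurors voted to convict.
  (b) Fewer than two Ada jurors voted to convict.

|A| = 17, |A ∩ B| = 15, |A ∖ B| = 2.
(a) |A ∩ B| / |A| ≤ 3/4: fails.
(b) |A ∩ B| < 2: fails.

none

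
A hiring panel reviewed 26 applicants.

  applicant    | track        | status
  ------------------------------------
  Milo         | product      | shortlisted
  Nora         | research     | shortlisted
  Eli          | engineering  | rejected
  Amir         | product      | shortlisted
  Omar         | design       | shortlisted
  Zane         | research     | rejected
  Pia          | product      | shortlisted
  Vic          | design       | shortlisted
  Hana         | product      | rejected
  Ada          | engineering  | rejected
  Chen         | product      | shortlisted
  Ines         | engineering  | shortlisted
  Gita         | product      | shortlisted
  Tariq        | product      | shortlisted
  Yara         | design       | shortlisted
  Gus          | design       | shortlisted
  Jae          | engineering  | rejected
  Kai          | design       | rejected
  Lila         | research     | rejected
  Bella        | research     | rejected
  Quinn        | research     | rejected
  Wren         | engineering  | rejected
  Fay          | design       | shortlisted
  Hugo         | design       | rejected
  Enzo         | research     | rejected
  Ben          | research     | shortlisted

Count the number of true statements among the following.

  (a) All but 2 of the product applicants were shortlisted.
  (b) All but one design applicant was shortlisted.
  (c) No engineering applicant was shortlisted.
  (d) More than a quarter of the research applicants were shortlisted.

1

(a) product: |A| = 7, |A ∩ B| = 6; needs |A ∖ B| = 2 — false.
(b) design: |A| = 7, |A ∩ B| = 5; needs |A ∖ B| = 1 — false.
(c) engineering: |A| = 5, |A ∩ B| = 1; needs A ∩ B = ∅ (|A ∩ B| = 0) — false.
(d) research: |A| = 7, |A ∩ B| = 2; needs |A ∩ B| / |A| > 1/4 — true.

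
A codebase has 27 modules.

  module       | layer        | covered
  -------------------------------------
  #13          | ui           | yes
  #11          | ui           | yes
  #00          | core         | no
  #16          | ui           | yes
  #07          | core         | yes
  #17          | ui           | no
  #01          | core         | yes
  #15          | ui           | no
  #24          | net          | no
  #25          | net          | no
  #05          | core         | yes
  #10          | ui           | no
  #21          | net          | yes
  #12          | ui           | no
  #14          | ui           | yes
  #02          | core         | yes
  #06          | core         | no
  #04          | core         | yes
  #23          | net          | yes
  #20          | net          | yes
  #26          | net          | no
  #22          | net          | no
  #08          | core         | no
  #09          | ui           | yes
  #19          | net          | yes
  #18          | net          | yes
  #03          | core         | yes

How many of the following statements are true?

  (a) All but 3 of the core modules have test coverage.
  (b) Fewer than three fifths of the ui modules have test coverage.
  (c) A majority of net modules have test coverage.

(a) core: |A| = 9, |A ∩ B| = 6; needs |A ∖ B| = 3 — true.
(b) ui: |A| = 9, |A ∩ B| = 5; needs |A ∩ B| / |A| < 3/5 — true.
(c) net: |A| = 9, |A ∩ B| = 5; needs |A ∩ B| > |A ∖ B| — true.

3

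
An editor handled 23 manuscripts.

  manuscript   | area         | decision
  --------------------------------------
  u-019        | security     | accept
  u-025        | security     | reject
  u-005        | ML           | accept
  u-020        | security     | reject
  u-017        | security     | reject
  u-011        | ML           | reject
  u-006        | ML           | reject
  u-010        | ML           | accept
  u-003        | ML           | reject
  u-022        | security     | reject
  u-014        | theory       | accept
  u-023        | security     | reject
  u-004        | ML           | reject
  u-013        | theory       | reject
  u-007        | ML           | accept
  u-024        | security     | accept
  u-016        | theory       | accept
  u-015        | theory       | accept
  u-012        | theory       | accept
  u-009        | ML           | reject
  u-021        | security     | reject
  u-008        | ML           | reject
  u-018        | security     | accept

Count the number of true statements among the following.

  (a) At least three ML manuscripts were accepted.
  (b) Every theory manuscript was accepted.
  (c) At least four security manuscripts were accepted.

(a) ML: |A| = 9, |A ∩ B| = 3; needs |A ∩ B| ≥ 3 — true.
(b) theory: |A| = 5, |A ∩ B| = 4; needs A ⊆ B, i.e. every element of A is in B (|A ∖ B| = 0) — false.
(c) security: |A| = 9, |A ∩ B| = 3; needs |A ∩ B| ≥ 4 — false.

1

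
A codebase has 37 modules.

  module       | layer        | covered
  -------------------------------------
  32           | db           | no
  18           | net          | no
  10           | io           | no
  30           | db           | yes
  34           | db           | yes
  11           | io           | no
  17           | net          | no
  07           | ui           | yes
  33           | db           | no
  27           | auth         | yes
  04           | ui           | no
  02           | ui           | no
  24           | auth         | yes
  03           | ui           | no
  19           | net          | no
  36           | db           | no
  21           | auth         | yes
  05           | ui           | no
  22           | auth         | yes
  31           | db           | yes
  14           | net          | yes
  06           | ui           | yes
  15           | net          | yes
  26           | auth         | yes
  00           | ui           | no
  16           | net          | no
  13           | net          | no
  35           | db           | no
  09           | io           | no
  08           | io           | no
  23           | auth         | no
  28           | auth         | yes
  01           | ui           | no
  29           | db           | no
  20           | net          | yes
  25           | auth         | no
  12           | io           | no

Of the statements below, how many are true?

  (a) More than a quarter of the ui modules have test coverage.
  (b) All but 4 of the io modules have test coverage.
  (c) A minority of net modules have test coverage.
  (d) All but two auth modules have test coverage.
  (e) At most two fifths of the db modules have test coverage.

3

(a) ui: |A| = 8, |A ∩ B| = 2; needs |A ∩ B| / |A| > 1/4 — false.
(b) io: |A| = 5, |A ∩ B| = 0; needs |A ∖ B| = 4 — false.
(c) net: |A| = 8, |A ∩ B| = 3; needs |A ∩ B| < |A ∖ B| — true.
(d) auth: |A| = 8, |A ∩ B| = 6; needs |A ∖ B| = 2 — true.
(e) db: |A| = 8, |A ∩ B| = 3; needs |A ∩ B| / |A| ≤ 2/5 — true.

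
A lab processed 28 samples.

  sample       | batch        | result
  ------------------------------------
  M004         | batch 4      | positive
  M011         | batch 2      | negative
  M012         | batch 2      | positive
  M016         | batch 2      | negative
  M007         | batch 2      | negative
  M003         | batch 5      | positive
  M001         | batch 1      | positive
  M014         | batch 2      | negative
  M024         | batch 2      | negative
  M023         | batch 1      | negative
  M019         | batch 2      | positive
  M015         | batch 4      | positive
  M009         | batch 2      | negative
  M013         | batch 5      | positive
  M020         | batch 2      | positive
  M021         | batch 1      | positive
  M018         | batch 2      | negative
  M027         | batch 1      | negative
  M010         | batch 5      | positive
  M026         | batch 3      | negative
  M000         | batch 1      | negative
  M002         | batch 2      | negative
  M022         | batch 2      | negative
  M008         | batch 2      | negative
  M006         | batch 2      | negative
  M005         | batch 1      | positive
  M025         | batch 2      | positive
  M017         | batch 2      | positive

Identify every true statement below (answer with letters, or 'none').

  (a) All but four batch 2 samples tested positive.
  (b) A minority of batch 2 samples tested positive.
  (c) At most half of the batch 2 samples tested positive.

(b), (c)

|A| = 16, |A ∩ B| = 5, |A ∖ B| = 11.
(a) |A ∖ B| = 4: fails.
(b) |A ∩ B| < |A ∖ B|: holds.
(c) |A ∩ B| ≤ |A ∖ B|: holds.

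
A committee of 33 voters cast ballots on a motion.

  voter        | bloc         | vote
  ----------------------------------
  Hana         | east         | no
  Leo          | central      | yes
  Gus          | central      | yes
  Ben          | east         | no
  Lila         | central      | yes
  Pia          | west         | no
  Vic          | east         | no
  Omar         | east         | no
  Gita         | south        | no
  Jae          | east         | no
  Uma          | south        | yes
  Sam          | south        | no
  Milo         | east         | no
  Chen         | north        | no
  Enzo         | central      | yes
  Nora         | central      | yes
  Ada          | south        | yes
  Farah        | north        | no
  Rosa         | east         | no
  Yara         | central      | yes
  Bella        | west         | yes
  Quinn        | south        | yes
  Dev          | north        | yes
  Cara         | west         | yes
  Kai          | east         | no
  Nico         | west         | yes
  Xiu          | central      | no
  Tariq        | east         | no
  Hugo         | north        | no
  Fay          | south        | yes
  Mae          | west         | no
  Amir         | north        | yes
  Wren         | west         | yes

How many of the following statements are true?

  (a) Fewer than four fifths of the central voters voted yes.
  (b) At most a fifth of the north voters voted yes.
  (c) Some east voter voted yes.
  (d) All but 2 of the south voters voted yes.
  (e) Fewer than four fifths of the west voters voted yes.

(a) central: |A| = 7, |A ∩ B| = 6; needs |A ∩ B| / |A| < 4/5 — false.
(b) north: |A| = 5, |A ∩ B| = 2; needs |A ∩ B| / |A| ≤ 1/5 — false.
(c) east: |A| = 9, |A ∩ B| = 0; needs A ∩ B ≠ ∅ (|A ∩ B| ≥ 1) — false.
(d) south: |A| = 6, |A ∩ B| = 4; needs |A ∖ B| = 2 — true.
(e) west: |A| = 6, |A ∩ B| = 4; needs |A ∩ B| / |A| < 4/5 — true.

2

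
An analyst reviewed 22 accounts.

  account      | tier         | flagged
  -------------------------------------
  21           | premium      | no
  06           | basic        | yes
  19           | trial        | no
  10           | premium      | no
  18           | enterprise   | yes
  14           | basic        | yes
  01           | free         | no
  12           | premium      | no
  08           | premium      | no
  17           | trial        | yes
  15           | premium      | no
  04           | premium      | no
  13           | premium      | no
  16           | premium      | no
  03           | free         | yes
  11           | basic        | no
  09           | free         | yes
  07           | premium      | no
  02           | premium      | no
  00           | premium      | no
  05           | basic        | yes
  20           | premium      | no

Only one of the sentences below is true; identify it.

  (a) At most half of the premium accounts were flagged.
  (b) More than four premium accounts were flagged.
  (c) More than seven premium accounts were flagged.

(a)

|A| = 12, |A ∩ B| = 0, |A ∖ B| = 12.
(a) requires |A ∩ B| ≤ |A ∖ B|: true.
(b) requires |A ∩ B| > 4: false.
(c) requires |A ∩ B| > 7: false.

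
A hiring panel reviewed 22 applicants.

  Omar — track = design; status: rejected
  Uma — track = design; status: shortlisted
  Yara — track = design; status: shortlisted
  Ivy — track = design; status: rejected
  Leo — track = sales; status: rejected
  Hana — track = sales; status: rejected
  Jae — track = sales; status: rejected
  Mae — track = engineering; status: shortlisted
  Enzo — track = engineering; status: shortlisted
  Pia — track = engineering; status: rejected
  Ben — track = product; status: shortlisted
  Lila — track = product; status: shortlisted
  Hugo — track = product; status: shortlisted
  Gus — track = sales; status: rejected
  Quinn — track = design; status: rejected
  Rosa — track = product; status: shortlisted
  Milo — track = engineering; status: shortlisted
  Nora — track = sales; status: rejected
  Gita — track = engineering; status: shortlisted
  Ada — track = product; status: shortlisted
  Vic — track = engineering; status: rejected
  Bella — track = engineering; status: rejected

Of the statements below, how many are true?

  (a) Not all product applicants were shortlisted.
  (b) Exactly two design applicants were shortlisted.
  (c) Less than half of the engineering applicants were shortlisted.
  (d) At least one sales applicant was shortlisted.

(a) product: |A| = 5, |A ∩ B| = 5; needs A ⊄ B (|A ∖ B| ≥ 1) — false.
(b) design: |A| = 5, |A ∩ B| = 2; needs |A ∩ B| = 2 — true.
(c) engineering: |A| = 7, |A ∩ B| = 4; needs |A ∩ B| < |A ∖ B| — false.
(d) sales: |A| = 5, |A ∩ B| = 0; needs A ∩ B ≠ ∅ (|A ∩ B| ≥ 1) — false.

1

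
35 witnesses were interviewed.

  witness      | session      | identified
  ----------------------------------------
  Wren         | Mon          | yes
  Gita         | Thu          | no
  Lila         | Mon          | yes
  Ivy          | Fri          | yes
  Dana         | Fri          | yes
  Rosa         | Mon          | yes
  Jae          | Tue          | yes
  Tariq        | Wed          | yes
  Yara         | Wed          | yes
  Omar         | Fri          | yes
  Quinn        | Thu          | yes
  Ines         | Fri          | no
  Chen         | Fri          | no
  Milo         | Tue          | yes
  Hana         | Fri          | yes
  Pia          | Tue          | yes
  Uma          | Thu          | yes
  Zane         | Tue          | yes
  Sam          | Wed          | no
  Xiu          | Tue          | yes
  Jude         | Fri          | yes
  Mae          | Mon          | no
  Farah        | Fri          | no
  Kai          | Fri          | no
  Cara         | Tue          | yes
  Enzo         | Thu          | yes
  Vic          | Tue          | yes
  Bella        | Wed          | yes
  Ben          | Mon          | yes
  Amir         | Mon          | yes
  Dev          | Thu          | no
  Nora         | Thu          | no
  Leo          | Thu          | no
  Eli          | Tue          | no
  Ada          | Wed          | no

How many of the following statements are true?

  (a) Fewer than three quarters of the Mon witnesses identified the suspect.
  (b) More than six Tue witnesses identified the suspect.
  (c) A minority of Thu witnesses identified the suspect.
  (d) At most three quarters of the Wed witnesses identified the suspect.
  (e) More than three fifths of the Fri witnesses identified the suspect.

(a) Mon: |A| = 6, |A ∩ B| = 5; needs |A ∩ B| / |A| < 3/4 — false.
(b) Tue: |A| = 8, |A ∩ B| = 7; needs |A ∩ B| > 6 — true.
(c) Thu: |A| = 7, |A ∩ B| = 3; needs |A ∩ B| < |A ∖ B| — true.
(d) Wed: |A| = 5, |A ∩ B| = 3; needs |A ∩ B| / |A| ≤ 3/4 — true.
(e) Fri: |A| = 9, |A ∩ B| = 5; needs |A ∩ B| / |A| > 3/5 — false.

3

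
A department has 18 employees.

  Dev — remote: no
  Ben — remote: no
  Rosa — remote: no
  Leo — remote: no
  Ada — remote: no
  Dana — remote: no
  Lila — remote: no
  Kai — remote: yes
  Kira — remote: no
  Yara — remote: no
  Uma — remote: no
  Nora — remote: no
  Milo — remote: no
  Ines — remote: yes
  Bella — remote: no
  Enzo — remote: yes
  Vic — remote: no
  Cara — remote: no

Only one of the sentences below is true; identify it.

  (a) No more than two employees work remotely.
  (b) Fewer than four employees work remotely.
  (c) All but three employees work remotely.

(b)

|A| = 18, |A ∩ B| = 3, |A ∖ B| = 15.
(a) requires |A ∩ B| ≤ 2: false.
(b) requires |A ∩ B| < 4: true.
(c) requires |A ∖ B| = 3: false.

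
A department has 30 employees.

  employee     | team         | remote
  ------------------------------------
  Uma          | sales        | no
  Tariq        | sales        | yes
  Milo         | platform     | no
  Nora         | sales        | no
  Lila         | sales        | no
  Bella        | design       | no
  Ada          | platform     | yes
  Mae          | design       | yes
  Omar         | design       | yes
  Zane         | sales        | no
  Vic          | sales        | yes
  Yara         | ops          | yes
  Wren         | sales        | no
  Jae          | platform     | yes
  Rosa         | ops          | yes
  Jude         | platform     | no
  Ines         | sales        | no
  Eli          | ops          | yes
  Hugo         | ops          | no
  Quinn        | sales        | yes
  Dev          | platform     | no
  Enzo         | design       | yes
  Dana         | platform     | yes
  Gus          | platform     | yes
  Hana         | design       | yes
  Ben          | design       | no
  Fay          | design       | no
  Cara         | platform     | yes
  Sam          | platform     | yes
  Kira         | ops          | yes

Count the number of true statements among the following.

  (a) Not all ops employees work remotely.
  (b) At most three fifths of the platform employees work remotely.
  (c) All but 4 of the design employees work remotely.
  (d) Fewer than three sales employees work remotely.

1

(a) ops: |A| = 5, |A ∩ B| = 4; needs A ⊄ B (|A ∖ B| ≥ 1) — true.
(b) platform: |A| = 9, |A ∩ B| = 6; needs |A ∩ B| / |A| ≤ 3/5 — false.
(c) design: |A| = 7, |A ∩ B| = 4; needs |A ∖ B| = 4 — false.
(d) sales: |A| = 9, |A ∩ B| = 3; needs |A ∩ B| < 3 — false.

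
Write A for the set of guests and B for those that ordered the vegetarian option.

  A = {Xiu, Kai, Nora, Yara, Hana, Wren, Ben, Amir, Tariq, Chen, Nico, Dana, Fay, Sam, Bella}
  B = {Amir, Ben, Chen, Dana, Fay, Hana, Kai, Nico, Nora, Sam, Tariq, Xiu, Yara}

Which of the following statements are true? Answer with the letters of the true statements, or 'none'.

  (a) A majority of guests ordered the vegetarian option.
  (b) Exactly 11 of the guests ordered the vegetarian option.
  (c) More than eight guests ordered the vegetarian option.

(a), (c)

|A| = 15, |A ∩ B| = 13, |A ∖ B| = 2.
(a) |A ∩ B| > |A ∖ B|: holds.
(b) |A ∩ B| = 11: fails.
(c) |A ∩ B| > 8: holds.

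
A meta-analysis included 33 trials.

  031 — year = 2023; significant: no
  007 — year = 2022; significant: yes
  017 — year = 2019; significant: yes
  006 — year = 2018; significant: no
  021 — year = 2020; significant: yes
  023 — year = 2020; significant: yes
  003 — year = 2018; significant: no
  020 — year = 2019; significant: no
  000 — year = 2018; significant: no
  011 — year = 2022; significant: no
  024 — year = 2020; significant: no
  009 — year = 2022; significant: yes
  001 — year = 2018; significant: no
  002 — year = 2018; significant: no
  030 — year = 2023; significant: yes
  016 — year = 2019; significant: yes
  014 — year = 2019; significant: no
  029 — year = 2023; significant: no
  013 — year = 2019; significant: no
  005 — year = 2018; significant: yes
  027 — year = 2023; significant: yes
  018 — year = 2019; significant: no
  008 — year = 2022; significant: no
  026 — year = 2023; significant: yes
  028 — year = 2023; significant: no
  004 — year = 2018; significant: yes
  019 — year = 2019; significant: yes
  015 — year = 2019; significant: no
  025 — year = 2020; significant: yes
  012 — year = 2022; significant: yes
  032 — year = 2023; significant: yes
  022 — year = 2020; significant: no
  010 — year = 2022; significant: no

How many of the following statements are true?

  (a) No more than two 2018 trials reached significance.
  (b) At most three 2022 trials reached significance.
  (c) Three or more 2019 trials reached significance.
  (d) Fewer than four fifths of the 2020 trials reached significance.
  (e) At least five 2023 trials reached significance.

(a) 2018: |A| = 7, |A ∩ B| = 2; needs |A ∩ B| ≤ 2 — true.
(b) 2022: |A| = 6, |A ∩ B| = 3; needs |A ∩ B| ≤ 3 — true.
(c) 2019: |A| = 8, |A ∩ B| = 3; needs |A ∩ B| ≥ 3 — true.
(d) 2020: |A| = 5, |A ∩ B| = 3; needs |A ∩ B| / |A| < 4/5 — true.
(e) 2023: |A| = 7, |A ∩ B| = 4; needs |A ∩ B| ≥ 5 — false.

4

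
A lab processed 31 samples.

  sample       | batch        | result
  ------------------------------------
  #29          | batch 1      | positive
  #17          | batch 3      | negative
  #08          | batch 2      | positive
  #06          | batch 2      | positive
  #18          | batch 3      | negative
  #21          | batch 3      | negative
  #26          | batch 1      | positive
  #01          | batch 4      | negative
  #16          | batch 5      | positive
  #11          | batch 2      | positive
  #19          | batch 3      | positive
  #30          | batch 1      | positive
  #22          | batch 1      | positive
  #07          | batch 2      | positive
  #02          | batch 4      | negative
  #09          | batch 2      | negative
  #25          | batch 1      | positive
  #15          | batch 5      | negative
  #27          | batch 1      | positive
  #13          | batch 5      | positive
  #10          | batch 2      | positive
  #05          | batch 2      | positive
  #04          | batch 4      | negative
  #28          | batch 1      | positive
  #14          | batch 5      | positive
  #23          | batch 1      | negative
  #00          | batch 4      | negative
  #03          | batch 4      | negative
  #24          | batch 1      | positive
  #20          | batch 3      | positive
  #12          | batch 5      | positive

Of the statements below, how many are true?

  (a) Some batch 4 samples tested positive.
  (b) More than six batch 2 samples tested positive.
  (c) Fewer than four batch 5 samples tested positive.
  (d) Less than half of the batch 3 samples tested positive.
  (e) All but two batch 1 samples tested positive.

(a) batch 4: |A| = 5, |A ∩ B| = 0; needs A ∩ B ≠ ∅ (|A ∩ B| ≥ 1) — false.
(b) batch 2: |A| = 7, |A ∩ B| = 6; needs |A ∩ B| > 6 — false.
(c) batch 5: |A| = 5, |A ∩ B| = 4; needs |A ∩ B| < 4 — false.
(d) batch 3: |A| = 5, |A ∩ B| = 2; needs |A ∩ B| < |A ∖ B| — true.
(e) batch 1: |A| = 9, |A ∩ B| = 8; needs |A ∖ B| = 2 — false.

1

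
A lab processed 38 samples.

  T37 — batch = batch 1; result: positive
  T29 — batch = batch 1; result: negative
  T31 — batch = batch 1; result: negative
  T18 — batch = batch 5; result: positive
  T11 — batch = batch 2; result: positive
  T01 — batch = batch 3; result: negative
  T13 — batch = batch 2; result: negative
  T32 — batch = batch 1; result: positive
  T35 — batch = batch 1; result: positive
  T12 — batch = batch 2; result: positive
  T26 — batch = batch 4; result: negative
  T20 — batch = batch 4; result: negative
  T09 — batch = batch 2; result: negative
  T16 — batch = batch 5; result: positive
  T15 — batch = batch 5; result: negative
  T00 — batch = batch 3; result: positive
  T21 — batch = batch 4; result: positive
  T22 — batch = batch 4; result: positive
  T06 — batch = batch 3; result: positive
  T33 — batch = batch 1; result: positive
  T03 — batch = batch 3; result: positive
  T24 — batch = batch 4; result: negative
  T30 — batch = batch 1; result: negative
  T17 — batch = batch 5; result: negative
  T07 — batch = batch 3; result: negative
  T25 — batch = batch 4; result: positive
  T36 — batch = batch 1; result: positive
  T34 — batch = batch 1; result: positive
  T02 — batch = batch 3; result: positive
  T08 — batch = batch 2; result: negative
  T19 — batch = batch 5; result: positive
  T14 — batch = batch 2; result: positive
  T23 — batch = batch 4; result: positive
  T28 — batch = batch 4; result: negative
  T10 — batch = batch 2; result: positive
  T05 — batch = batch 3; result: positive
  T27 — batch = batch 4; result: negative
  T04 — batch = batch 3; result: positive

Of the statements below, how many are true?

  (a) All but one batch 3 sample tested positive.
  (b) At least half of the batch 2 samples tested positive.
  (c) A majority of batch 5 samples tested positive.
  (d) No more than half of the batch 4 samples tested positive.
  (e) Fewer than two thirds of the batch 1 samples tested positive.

3

(a) batch 3: |A| = 8, |A ∩ B| = 6; needs |A ∖ B| = 1 — false.
(b) batch 2: |A| = 7, |A ∩ B| = 4; needs |A ∩ B| ≥ |A ∖ B| — true.
(c) batch 5: |A| = 5, |A ∩ B| = 3; needs |A ∩ B| > |A ∖ B| — true.
(d) batch 4: |A| = 9, |A ∩ B| = 4; needs |A ∩ B| ≤ |A ∖ B| — true.
(e) batch 1: |A| = 9, |A ∩ B| = 6; needs |A ∩ B| / |A| < 2/3 — false.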